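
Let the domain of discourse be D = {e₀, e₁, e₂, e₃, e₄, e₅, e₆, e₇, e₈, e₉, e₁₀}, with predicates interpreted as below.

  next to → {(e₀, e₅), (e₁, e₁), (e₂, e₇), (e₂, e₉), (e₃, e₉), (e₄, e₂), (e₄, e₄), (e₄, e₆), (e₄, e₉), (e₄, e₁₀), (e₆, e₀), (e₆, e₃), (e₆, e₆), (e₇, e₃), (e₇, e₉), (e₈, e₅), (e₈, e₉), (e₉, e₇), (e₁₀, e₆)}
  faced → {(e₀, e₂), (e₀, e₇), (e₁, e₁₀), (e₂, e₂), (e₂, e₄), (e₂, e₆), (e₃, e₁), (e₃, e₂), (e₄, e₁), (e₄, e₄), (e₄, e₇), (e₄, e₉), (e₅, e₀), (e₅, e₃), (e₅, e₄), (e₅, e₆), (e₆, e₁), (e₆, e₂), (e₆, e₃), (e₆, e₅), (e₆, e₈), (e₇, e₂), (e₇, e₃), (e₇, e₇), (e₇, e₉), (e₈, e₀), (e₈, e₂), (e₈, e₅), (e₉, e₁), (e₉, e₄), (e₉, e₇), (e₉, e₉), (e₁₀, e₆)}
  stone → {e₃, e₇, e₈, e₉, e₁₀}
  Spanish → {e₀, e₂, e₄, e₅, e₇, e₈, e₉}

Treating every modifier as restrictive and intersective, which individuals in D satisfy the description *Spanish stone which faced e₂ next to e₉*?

⟦which faced e₂⟧ = {x : ⟨x, e₂⟩ ∈ ⟦faced⟧} = {e₀, e₂, e₃, e₆, e₇, e₈}
⟦next to e₉⟧ = {x : ⟨x, e₉⟩ ∈ ⟦next to⟧} = {e₂, e₃, e₄, e₇, e₈}
⟦stone⟧ = {e₃, e₇, e₈, e₉, e₁₀}
… ∩ ⟦which faced e₂⟧ = {e₃, e₇, e₈, e₉, e₁₀} ∩ {e₀, e₂, e₃, e₆, e₇, e₈} = {e₃, e₇, e₈}
… ∩ ⟦next to e₉⟧ = {e₃, e₇, e₈} ∩ {e₂, e₃, e₄, e₇, e₈} = {e₃, e₇, e₈}
… ∩ ⟦Spanish⟧ = {e₃, e₇, e₈} ∩ {e₀, e₂, e₄, e₅, e₇, e₈, e₉} = {e₇, e₈}
So ⟦Spanish stone which faced e₂ next to e₉⟧ = {e₇, e₈}.

{e₇, e₈}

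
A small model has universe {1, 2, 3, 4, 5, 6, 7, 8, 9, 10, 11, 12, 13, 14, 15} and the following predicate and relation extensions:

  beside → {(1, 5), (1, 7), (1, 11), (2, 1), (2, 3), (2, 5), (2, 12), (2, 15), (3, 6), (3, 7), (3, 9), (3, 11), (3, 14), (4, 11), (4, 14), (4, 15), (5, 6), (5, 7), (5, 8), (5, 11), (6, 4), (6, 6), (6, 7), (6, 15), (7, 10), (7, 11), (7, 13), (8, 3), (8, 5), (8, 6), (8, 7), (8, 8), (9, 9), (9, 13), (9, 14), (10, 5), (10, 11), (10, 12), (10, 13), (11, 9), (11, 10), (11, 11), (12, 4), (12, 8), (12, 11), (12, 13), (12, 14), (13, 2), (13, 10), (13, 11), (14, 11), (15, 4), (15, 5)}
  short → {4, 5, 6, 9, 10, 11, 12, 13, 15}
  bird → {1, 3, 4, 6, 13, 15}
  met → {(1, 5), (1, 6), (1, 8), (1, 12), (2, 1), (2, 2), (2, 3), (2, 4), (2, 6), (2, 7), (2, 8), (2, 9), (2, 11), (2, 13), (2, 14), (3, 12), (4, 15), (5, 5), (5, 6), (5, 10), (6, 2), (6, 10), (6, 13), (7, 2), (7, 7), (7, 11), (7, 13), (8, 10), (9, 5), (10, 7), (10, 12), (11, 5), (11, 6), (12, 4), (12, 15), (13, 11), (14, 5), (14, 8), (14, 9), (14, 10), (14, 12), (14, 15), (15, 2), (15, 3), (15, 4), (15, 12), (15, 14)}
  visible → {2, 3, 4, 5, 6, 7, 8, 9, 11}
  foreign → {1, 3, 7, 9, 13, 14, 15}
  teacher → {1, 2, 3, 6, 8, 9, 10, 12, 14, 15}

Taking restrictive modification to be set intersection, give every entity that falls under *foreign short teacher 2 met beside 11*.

{ }

⟦2 met⟧ = {x : ⟨2, x⟩ ∈ ⟦met⟧} = {1, 2, 3, 4, 6, 7, 8, 9, 11, 13, 14}
⟦beside 11⟧ = {x : ⟨x, 11⟩ ∈ ⟦beside⟧} = {1, 3, 4, 5, 7, 10, 11, 12, 13, 14}
⟦teacher⟧ = {1, 2, 3, 6, 8, 9, 10, 12, 14, 15}
… ∩ ⟦2 met⟧ = {1, 2, 3, 6, 8, 9, 10, 12, 14, 15} ∩ {1, 2, 3, 4, 6, 7, 8, 9, 11, 13, 14} = {1, 2, 3, 6, 8, 9, 14}
… ∩ ⟦beside 11⟧ = {1, 2, 3, 6, 8, 9, 14} ∩ {1, 3, 4, 5, 7, 10, 11, 12, 13, 14} = {1, 3, 14}
… ∩ ⟦foreign⟧ = {1, 3, 14} ∩ {1, 3, 7, 9, 13, 14, 15} = {1, 3, 14}
… ∩ ⟦short⟧ = {1, 3, 14} ∩ {4, 5, 6, 9, 10, 11, 12, 13, 15} = ∅
So ⟦foreign short teacher 2 met beside 11⟧ = { }.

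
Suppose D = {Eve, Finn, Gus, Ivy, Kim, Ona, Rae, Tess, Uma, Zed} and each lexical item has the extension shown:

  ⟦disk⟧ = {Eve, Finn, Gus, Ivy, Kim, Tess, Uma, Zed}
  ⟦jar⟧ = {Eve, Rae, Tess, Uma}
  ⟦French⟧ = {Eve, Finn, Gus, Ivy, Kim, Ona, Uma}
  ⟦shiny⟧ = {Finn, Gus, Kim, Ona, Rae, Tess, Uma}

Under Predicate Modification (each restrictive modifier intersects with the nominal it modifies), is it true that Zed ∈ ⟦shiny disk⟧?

⟦disk⟧ = {Eve, Finn, Gus, Ivy, Kim, Tess, Uma, Zed}
… ∩ ⟦shiny⟧ = {Eve, Finn, Gus, Ivy, Kim, Tess, Uma, Zed} ∩ {Finn, Gus, Kim, Ona, Rae, Tess, Uma} = {Finn, Gus, Kim, Tess, Uma}
⟦shiny disk⟧ = {Finn, Gus, Kim, Tess, Uma}; Zed ∉ this set.

no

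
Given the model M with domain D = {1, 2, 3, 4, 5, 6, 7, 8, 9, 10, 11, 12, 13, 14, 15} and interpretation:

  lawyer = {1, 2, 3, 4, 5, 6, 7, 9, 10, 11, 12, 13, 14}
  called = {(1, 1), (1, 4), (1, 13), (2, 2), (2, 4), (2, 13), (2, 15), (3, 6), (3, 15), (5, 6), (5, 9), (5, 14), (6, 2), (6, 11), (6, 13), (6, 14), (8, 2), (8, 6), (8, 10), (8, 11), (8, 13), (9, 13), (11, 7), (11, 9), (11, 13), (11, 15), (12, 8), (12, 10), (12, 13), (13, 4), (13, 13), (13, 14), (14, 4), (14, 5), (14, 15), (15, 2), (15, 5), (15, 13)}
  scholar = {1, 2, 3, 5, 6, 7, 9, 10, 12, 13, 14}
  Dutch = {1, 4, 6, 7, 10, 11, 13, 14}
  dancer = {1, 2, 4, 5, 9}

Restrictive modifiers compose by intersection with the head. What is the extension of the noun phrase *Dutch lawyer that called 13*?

{1, 6, 11, 13}

⟦that called 13⟧ = {x : ⟨x, 13⟩ ∈ ⟦called⟧} = {1, 2, 6, 8, 9, 11, 12, 13, 15}
⟦lawyer⟧ = {1, 2, 3, 4, 5, 6, 7, 9, 10, 11, 12, 13, 14}
… ∩ ⟦that called 13⟧ = {1, 2, 3, 4, 5, 6, 7, 9, 10, 11, 12, 13, 14} ∩ {1, 2, 6, 8, 9, 11, 12, 13, 15} = {1, 2, 6, 9, 11, 12, 13}
… ∩ ⟦Dutch⟧ = {1, 2, 6, 9, 11, 12, 13} ∩ {1, 4, 6, 7, 10, 11, 13, 14} = {1, 6, 11, 13}
So ⟦Dutch lawyer that called 13⟧ = {1, 6, 11, 13}.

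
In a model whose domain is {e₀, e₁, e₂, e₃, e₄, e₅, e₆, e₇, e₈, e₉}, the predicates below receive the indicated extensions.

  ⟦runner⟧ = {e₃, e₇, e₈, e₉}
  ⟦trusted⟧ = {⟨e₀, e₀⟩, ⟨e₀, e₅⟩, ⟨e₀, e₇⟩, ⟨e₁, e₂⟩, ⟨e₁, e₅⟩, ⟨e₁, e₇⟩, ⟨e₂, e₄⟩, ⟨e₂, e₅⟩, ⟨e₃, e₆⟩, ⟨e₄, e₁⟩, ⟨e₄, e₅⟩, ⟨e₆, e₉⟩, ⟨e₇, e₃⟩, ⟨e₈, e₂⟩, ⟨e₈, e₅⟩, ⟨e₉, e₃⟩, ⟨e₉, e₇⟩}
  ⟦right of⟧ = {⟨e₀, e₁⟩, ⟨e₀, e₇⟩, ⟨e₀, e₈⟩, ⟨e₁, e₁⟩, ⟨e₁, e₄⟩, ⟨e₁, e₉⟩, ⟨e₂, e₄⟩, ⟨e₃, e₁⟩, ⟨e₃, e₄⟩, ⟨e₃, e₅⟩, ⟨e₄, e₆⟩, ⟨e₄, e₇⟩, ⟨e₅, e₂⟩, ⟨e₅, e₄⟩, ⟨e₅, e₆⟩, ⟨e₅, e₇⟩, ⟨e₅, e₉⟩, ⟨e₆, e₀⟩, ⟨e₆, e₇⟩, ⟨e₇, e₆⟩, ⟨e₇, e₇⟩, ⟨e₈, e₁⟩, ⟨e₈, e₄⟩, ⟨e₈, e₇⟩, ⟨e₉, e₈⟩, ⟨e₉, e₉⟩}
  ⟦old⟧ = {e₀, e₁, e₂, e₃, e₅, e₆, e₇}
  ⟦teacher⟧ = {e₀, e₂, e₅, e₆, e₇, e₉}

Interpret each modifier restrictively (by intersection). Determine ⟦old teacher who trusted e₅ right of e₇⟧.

⟦who trusted e₅⟧ = {x : ⟨x, e₅⟩ ∈ ⟦trusted⟧} = {e₀, e₁, e₂, e₄, e₈}
⟦right of e₇⟧ = {x : ⟨x, e₇⟩ ∈ ⟦right of⟧} = {e₀, e₄, e₅, e₆, e₇, e₈}
⟦teacher⟧ = {e₀, e₂, e₅, e₆, e₇, e₉}
… ∩ ⟦who trusted e₅⟧ = {e₀, e₂, e₅, e₆, e₇, e₉} ∩ {e₀, e₁, e₂, e₄, e₈} = {e₀, e₂}
… ∩ ⟦right of e₇⟧ = {e₀, e₂} ∩ {e₀, e₄, e₅, e₆, e₇, e₈} = {e₀}
… ∩ ⟦old⟧ = {e₀} ∩ {e₀, e₁, e₂, e₃, e₅, e₆, e₇} = {e₀}
So ⟦old teacher who trusted e₅ right of e₇⟧ = {e₀}.

{e₀}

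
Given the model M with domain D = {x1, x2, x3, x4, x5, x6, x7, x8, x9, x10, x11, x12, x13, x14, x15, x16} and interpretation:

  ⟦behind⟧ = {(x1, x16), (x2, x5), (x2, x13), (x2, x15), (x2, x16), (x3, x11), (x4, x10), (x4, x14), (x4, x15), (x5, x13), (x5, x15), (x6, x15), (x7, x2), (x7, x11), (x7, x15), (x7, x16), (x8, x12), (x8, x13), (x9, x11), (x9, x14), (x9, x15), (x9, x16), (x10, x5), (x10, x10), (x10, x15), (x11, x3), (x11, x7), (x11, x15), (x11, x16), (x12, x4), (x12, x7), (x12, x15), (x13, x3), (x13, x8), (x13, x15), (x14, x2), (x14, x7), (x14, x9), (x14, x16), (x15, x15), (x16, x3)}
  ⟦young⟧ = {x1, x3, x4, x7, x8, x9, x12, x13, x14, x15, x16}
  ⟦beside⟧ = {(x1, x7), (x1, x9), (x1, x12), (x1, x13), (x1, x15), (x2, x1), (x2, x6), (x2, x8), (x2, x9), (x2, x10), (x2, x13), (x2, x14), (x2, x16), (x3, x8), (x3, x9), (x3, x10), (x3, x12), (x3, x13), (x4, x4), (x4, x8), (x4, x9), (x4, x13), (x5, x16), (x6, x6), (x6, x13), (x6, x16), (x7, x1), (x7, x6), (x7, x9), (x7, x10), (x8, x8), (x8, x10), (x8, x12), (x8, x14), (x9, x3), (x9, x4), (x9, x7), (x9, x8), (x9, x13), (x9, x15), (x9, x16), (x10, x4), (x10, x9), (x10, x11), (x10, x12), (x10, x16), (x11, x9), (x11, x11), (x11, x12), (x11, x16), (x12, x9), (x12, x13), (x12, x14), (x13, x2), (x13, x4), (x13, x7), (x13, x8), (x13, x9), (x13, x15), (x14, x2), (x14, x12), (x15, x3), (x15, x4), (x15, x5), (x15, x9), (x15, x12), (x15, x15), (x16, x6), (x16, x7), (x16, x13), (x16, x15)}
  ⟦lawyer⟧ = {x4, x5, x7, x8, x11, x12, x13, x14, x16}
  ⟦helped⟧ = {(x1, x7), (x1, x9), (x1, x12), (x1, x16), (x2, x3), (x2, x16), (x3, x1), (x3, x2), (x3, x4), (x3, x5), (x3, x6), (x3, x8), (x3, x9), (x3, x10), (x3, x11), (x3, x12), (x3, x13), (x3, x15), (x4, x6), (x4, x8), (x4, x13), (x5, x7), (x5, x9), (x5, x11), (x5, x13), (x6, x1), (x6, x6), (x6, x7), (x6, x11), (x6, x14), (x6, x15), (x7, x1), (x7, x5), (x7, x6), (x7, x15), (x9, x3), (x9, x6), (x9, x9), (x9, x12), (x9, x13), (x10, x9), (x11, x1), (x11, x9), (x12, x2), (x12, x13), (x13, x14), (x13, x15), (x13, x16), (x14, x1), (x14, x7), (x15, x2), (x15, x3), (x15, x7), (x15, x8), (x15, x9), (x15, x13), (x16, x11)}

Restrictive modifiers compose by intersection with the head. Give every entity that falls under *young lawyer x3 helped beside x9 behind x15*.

⟦x3 helped⟧ = {x : ⟨x3, x⟩ ∈ ⟦helped⟧} = {x1, x2, x4, x5, x6, x8, x9, x10, x11, x12, x13, x15}
⟦beside x9⟧ = {x : ⟨x, x9⟩ ∈ ⟦beside⟧} = {x1, x2, x3, x4, x7, x10, x11, x12, x13, x15}
⟦behind x15⟧ = {x : ⟨x, x15⟩ ∈ ⟦behind⟧} = {x2, x4, x5, x6, x7, x9, x10, x11, x12, x13, x15}
⟦lawyer⟧ = {x4, x5, x7, x8, x11, x12, x13, x14, x16}
… ∩ ⟦x3 helped⟧ = {x4, x5, x7, x8, x11, x12, x13, x14, x16} ∩ {x1, x2, x4, x5, x6, x8, x9, x10, x11, x12, x13, x15} = {x4, x5, x8, x11, x12, x13}
… ∩ ⟦beside x9⟧ = {x4, x5, x8, x11, x12, x13} ∩ {x1, x2, x3, x4, x7, x10, x11, x12, x13, x15} = {x4, x11, x12, x13}
… ∩ ⟦behind x15⟧ = {x4, x11, x12, x13} ∩ {x2, x4, x5, x6, x7, x9, x10, x11, x12, x13, x15} = {x4, x11, x12, x13}
… ∩ ⟦young⟧ = {x4, x11, x12, x13} ∩ {x1, x3, x4, x7, x8, x9, x12, x13, x14, x15, x16} = {x4, x12, x13}
So ⟦young lawyer x3 helped beside x9 behind x15⟧ = {x4, x12, x13}.

{x4, x12, x13}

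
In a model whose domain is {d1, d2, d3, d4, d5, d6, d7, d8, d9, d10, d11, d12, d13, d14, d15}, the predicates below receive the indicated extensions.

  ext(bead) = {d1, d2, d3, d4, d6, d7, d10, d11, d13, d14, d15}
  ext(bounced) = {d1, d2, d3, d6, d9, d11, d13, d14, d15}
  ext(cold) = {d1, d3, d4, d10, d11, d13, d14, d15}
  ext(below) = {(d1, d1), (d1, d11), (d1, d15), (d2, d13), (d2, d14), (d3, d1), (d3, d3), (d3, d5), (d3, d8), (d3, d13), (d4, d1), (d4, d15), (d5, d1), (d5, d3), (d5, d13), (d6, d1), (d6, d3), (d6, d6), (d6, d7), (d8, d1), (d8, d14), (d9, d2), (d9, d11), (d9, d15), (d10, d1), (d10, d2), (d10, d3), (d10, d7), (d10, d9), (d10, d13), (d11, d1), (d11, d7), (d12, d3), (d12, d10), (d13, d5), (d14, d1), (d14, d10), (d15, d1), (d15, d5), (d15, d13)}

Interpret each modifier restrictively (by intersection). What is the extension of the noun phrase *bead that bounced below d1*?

⟦that bounced⟧ = ⟦bounced⟧ = {d1, d2, d3, d6, d9, d11, d13, d14, d15}
⟦below d1⟧ = {x : ⟨x, d1⟩ ∈ ⟦below⟧} = {d1, d3, d4, d5, d6, d8, d10, d11, d14, d15}
⟦bead⟧ = {d1, d2, d3, d4, d6, d7, d10, d11, d13, d14, d15}
… ∩ ⟦that bounced⟧ = {d1, d2, d3, d4, d6, d7, d10, d11, d13, d14, d15} ∩ {d1, d2, d3, d6, d9, d11, d13, d14, d15} = {d1, d2, d3, d6, d11, d13, d14, d15}
… ∩ ⟦below d1⟧ = {d1, d2, d3, d6, d11, d13, d14, d15} ∩ {d1, d3, d4, d5, d6, d8, d10, d11, d14, d15} = {d1, d3, d6, d11, d14, d15}
So ⟦bead that bounced below d1⟧ = {d1, d3, d6, d11, d14, d15}.

{d1, d3, d6, d11, d14, d15}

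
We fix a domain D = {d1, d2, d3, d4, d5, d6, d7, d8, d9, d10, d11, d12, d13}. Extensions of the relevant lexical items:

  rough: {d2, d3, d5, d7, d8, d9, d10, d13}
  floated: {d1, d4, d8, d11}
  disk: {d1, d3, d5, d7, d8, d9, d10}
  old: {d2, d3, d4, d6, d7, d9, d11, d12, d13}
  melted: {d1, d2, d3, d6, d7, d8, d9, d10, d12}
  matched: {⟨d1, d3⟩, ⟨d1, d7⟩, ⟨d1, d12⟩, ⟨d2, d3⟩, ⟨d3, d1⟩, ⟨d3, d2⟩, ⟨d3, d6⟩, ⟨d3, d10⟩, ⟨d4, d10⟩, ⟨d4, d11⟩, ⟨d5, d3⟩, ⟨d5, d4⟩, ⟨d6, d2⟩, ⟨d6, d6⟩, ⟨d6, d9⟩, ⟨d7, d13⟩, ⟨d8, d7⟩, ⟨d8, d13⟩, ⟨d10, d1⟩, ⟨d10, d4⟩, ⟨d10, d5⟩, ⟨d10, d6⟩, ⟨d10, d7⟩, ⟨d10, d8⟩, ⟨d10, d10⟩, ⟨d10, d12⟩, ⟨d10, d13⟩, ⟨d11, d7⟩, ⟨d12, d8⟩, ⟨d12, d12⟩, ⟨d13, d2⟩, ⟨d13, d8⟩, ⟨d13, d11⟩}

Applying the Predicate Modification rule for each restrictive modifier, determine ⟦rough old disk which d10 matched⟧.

⟦which d10 matched⟧ = {x : ⟨d10, x⟩ ∈ ⟦matched⟧} = {d1, d4, d5, d6, d7, d8, d10, d12, d13}
⟦disk⟧ = {d1, d3, d5, d7, d8, d9, d10}
… ∩ ⟦which d10 matched⟧ = {d1, d3, d5, d7, d8, d9, d10} ∩ {d1, d4, d5, d6, d7, d8, d10, d12, d13} = {d1, d5, d7, d8, d10}
… ∩ ⟦rough⟧ = {d1, d5, d7, d8, d10} ∩ {d2, d3, d5, d7, d8, d9, d10, d13} = {d5, d7, d8, d10}
… ∩ ⟦old⟧ = {d5, d7, d8, d10} ∩ {d2, d3, d4, d6, d7, d9, d11, d12, d13} = {d7}
So ⟦rough old disk which d10 matched⟧ = {d7}.

{d7}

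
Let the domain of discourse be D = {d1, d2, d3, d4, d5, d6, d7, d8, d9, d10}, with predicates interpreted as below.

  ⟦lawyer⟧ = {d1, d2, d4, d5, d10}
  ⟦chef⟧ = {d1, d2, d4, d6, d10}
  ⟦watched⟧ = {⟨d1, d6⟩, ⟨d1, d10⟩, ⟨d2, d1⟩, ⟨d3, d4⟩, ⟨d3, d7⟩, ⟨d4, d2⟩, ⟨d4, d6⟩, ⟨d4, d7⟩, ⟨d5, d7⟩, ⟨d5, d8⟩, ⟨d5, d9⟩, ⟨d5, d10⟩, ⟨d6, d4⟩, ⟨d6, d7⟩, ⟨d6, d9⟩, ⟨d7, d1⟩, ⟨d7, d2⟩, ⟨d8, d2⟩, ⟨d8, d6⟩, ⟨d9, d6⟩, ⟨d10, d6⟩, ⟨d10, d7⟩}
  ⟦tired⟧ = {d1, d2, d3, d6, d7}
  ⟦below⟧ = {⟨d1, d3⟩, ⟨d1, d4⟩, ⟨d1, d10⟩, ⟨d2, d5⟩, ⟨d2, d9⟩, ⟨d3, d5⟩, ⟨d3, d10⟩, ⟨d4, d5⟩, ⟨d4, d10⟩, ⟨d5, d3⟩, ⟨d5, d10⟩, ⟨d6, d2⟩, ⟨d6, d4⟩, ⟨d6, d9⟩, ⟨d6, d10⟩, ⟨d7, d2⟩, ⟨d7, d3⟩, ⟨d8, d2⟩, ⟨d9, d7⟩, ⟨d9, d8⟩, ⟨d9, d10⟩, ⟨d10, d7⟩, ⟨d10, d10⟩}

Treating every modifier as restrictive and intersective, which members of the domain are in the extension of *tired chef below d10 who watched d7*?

{d6}

⟦below d10⟧ = {x : ⟨x, d10⟩ ∈ ⟦below⟧} = {d1, d3, d4, d5, d6, d9, d10}
⟦who watched d7⟧ = {x : ⟨x, d7⟩ ∈ ⟦watched⟧} = {d3, d4, d5, d6, d10}
⟦chef⟧ = {d1, d2, d4, d6, d10}
… ∩ ⟦below d10⟧ = {d1, d2, d4, d6, d10} ∩ {d1, d3, d4, d5, d6, d9, d10} = {d1, d4, d6, d10}
… ∩ ⟦who watched d7⟧ = {d1, d4, d6, d10} ∩ {d3, d4, d5, d6, d10} = {d4, d6, d10}
… ∩ ⟦tired⟧ = {d4, d6, d10} ∩ {d1, d2, d3, d6, d7} = {d6}
So ⟦tired chef below d10 who watched d7⟧ = {d6}.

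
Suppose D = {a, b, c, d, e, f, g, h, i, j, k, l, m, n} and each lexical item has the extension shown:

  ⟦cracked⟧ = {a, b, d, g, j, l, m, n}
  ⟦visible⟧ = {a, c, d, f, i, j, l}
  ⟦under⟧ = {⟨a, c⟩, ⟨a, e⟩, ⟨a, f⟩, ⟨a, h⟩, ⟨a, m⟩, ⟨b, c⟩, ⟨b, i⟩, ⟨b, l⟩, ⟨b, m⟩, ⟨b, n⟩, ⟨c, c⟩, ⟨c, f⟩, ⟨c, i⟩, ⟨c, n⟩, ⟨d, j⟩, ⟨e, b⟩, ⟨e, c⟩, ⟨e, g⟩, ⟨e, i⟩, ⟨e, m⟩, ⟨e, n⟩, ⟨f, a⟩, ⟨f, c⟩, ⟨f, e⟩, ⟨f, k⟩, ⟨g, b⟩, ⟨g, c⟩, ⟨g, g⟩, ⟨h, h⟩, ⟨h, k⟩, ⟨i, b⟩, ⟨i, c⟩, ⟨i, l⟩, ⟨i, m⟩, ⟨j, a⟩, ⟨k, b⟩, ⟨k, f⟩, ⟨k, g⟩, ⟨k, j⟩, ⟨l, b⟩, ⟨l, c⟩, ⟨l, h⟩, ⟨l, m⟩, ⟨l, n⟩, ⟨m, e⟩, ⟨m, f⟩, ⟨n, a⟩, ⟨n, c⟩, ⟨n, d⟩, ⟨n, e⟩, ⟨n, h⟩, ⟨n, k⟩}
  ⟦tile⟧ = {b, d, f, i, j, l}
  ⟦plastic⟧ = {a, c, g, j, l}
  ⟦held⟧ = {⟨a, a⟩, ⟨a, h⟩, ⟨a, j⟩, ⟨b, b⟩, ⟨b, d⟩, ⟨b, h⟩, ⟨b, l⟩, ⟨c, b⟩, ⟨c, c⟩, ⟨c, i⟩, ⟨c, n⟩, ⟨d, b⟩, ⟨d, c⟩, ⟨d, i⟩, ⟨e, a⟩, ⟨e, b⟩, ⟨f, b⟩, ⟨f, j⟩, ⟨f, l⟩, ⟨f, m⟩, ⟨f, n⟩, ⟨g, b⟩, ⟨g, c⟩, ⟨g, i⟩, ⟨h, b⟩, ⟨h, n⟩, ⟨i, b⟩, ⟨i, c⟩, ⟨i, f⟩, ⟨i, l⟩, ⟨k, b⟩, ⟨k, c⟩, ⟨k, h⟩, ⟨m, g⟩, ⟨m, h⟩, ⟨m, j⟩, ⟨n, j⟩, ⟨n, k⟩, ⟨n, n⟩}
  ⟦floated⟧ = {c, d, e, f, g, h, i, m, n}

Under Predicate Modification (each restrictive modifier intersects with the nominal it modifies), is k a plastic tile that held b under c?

⟦that held b⟧ = {x : ⟨x, b⟩ ∈ ⟦held⟧} = {b, c, d, e, f, g, h, i, k}
⟦under c⟧ = {x : ⟨x, c⟩ ∈ ⟦under⟧} = {a, b, c, e, f, g, i, l, n}
⟦tile⟧ = {b, d, f, i, j, l}
… ∩ ⟦that held b⟧ = {b, d, f, i, j, l} ∩ {b, c, d, e, f, g, h, i, k} = {b, d, f, i}
… ∩ ⟦under c⟧ = {b, d, f, i} ∩ {a, b, c, e, f, g, i, l, n} = {b, f, i}
… ∩ ⟦plastic⟧ = {b, f, i} ∩ {a, c, g, j, l} = ∅
⟦plastic tile that held b under c⟧ = ∅; k ∉ this set.

no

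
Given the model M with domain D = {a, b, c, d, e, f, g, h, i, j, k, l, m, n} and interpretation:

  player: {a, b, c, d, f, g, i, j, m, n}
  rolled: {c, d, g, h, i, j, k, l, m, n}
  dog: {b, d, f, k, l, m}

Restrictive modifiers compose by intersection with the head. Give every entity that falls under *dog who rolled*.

⟦who rolled⟧ = ⟦rolled⟧ = {c, d, g, h, i, j, k, l, m, n}
⟦dog⟧ = {b, d, f, k, l, m}
… ∩ ⟦who rolled⟧ = {b, d, f, k, l, m} ∩ {c, d, g, h, i, j, k, l, m, n} = {d, k, l, m}
So ⟦dog who rolled⟧ = {d, k, l, m}.

{d, k, l, m}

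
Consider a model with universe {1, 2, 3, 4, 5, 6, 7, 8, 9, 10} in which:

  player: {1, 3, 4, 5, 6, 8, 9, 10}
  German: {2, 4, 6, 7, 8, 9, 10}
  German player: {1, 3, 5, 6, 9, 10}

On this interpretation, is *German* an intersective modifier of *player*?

no

⟦German⟧ ∩ ⟦player⟧ = {2, 4, 6, 7, 8, 9, 10} ∩ {1, 3, 4, 5, 6, 8, 9, 10} = {4, 6, 8, 9, 10}
Observed ⟦German player⟧ = {1, 3, 5, 6, 9, 10}.
These differ, so the modifier is not intersective in this model.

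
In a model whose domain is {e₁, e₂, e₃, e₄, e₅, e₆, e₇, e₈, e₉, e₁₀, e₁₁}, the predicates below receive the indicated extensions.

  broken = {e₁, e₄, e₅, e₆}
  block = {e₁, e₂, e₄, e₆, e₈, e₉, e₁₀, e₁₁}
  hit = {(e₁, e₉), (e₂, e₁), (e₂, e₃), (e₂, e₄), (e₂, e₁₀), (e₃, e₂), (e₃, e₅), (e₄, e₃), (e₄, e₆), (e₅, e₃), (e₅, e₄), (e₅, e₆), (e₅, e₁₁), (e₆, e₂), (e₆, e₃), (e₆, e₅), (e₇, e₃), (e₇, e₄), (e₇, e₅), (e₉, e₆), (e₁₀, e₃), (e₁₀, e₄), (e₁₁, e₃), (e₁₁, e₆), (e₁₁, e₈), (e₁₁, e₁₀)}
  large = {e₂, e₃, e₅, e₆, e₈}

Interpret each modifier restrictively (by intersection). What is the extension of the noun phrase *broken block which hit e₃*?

{e₄, e₆}

⟦which hit e₃⟧ = {x : ⟨x, e₃⟩ ∈ ⟦hit⟧} = {e₂, e₄, e₅, e₆, e₇, e₁₀, e₁₁}
⟦block⟧ = {e₁, e₂, e₄, e₆, e₈, e₉, e₁₀, e₁₁}
… ∩ ⟦which hit e₃⟧ = {e₁, e₂, e₄, e₆, e₈, e₉, e₁₀, e₁₁} ∩ {e₂, e₄, e₅, e₆, e₇, e₁₀, e₁₁} = {e₂, e₄, e₆, e₁₀, e₁₁}
… ∩ ⟦broken⟧ = {e₂, e₄, e₆, e₁₀, e₁₁} ∩ {e₁, e₄, e₅, e₆} = {e₄, e₆}
So ⟦broken block which hit e₃⟧ = {e₄, e₆}.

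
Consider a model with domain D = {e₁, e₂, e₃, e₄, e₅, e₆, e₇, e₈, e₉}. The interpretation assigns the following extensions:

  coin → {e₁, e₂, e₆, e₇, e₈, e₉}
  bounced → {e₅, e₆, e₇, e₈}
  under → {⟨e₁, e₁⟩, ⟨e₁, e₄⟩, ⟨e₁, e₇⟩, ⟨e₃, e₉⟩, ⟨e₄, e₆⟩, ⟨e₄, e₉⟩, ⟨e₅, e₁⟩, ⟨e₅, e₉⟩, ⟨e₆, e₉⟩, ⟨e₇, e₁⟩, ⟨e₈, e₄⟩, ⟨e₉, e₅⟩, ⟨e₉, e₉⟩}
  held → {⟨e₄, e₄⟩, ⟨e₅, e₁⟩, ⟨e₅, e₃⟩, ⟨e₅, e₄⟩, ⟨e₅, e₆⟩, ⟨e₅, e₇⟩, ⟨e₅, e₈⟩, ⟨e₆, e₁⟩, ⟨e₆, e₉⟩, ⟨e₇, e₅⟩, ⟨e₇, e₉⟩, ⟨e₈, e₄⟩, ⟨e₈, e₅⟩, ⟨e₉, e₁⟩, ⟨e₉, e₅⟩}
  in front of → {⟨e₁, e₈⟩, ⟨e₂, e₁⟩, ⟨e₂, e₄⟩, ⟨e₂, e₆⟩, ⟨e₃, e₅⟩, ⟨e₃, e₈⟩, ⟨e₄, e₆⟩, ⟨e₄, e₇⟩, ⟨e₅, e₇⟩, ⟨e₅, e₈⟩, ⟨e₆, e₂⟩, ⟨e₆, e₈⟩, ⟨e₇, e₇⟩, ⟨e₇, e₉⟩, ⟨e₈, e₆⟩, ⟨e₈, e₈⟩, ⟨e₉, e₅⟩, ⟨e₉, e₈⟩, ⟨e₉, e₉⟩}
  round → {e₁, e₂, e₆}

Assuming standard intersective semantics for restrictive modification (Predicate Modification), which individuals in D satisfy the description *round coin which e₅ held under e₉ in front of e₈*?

{e₆}

⟦which e₅ held⟧ = {x : ⟨e₅, x⟩ ∈ ⟦held⟧} = {e₁, e₃, e₄, e₆, e₇, e₈}
⟦under e₉⟧ = {x : ⟨x, e₉⟩ ∈ ⟦under⟧} = {e₃, e₄, e₅, e₆, e₉}
⟦in front of e₈⟧ = {x : ⟨x, e₈⟩ ∈ ⟦in front of⟧} = {e₁, e₃, e₅, e₆, e₈, e₉}
⟦coin⟧ = {e₁, e₂, e₆, e₇, e₈, e₉}
… ∩ ⟦which e₅ held⟧ = {e₁, e₂, e₆, e₇, e₈, e₉} ∩ {e₁, e₃, e₄, e₆, e₇, e₈} = {e₁, e₆, e₇, e₈}
… ∩ ⟦under e₉⟧ = {e₁, e₆, e₇, e₈} ∩ {e₃, e₄, e₅, e₆, e₉} = {e₆}
… ∩ ⟦in front of e₈⟧ = {e₆} ∩ {e₁, e₃, e₅, e₆, e₈, e₉} = {e₆}
… ∩ ⟦round⟧ = {e₆} ∩ {e₁, e₂, e₆} = {e₆}
So ⟦round coin which e₅ held under e₉ in front of e₈⟧ = {e₆}.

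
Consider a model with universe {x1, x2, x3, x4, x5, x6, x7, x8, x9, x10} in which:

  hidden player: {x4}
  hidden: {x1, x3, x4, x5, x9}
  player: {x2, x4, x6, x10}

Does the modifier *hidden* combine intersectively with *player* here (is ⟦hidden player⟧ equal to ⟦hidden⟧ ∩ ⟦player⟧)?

⟦hidden⟧ ∩ ⟦player⟧ = {x1, x3, x4, x5, x9} ∩ {x2, x4, x6, x10} = {x4}
Observed ⟦hidden player⟧ = {x4}.
These coincide, so the modifier is intersective here.

yes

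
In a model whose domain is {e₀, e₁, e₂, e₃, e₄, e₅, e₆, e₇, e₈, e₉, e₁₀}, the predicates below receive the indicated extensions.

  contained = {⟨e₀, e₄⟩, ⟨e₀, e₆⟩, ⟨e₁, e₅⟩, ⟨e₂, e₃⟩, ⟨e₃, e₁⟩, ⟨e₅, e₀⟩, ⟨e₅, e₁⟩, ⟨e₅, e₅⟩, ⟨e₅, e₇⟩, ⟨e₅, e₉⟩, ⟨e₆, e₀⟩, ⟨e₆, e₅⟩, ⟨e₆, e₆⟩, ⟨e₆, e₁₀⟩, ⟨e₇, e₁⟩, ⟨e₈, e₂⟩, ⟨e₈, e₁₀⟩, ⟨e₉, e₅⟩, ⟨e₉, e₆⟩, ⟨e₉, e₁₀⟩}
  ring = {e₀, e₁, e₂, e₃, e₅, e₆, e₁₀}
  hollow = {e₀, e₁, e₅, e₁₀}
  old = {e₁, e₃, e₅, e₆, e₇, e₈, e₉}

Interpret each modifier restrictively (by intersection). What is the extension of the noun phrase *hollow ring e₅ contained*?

⟦e₅ contained⟧ = {x : ⟨e₅, x⟩ ∈ ⟦contained⟧} = {e₀, e₁, e₅, e₇, e₉}
⟦ring⟧ = {e₀, e₁, e₂, e₃, e₅, e₆, e₁₀}
… ∩ ⟦e₅ contained⟧ = {e₀, e₁, e₂, e₃, e₅, e₆, e₁₀} ∩ {e₀, e₁, e₅, e₇, e₉} = {e₀, e₁, e₅}
… ∩ ⟦hollow⟧ = {e₀, e₁, e₅} ∩ {e₀, e₁, e₅, e₁₀} = {e₀, e₁, e₅}
So ⟦hollow ring e₅ contained⟧ = {e₀, e₁, e₅}.

{e₀, e₁, e₅}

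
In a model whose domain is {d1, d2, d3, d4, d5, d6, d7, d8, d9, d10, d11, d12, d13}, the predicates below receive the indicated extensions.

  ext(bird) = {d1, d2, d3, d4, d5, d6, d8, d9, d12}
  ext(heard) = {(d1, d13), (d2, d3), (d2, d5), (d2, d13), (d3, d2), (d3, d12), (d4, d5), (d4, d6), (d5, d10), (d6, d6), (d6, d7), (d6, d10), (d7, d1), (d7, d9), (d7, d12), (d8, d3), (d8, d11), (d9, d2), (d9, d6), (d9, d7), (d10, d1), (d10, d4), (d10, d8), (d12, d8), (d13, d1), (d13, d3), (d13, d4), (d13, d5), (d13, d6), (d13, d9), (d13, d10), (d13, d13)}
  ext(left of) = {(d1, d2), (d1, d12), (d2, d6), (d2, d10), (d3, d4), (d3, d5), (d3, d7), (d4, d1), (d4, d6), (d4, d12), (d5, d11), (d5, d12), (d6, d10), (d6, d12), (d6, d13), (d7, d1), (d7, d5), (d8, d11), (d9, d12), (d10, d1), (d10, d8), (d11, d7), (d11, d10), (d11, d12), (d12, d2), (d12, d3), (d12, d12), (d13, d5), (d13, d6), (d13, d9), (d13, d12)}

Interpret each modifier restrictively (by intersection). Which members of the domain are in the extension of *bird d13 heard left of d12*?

⟦d13 heard⟧ = {x : ⟨d13, x⟩ ∈ ⟦heard⟧} = {d1, d3, d4, d5, d6, d9, d10, d13}
⟦left of d12⟧ = {x : ⟨x, d12⟩ ∈ ⟦left of⟧} = {d1, d4, d5, d6, d9, d11, d12, d13}
⟦bird⟧ = {d1, d2, d3, d4, d5, d6, d8, d9, d12}
… ∩ ⟦d13 heard⟧ = {d1, d2, d3, d4, d5, d6, d8, d9, d12} ∩ {d1, d3, d4, d5, d6, d9, d10, d13} = {d1, d3, d4, d5, d6, d9}
… ∩ ⟦left of d12⟧ = {d1, d3, d4, d5, d6, d9} ∩ {d1, d4, d5, d6, d9, d11, d12, d13} = {d1, d4, d5, d6, d9}
So ⟦bird d13 heard left of d12⟧ = {d1, d4, d5, d6, d9}.

{d1, d4, d5, d6, d9}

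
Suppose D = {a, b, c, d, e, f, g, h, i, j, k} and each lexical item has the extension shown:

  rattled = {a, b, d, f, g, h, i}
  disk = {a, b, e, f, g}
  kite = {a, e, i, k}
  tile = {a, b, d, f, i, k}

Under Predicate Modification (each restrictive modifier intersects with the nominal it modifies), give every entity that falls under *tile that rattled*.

{a, b, d, f, i}

⟦that rattled⟧ = ⟦rattled⟧ = {a, b, d, f, g, h, i}
⟦tile⟧ = {a, b, d, f, i, k}
… ∩ ⟦that rattled⟧ = {a, b, d, f, i, k} ∩ {a, b, d, f, g, h, i} = {a, b, d, f, i}
So ⟦tile that rattled⟧ = {a, b, d, f, i}.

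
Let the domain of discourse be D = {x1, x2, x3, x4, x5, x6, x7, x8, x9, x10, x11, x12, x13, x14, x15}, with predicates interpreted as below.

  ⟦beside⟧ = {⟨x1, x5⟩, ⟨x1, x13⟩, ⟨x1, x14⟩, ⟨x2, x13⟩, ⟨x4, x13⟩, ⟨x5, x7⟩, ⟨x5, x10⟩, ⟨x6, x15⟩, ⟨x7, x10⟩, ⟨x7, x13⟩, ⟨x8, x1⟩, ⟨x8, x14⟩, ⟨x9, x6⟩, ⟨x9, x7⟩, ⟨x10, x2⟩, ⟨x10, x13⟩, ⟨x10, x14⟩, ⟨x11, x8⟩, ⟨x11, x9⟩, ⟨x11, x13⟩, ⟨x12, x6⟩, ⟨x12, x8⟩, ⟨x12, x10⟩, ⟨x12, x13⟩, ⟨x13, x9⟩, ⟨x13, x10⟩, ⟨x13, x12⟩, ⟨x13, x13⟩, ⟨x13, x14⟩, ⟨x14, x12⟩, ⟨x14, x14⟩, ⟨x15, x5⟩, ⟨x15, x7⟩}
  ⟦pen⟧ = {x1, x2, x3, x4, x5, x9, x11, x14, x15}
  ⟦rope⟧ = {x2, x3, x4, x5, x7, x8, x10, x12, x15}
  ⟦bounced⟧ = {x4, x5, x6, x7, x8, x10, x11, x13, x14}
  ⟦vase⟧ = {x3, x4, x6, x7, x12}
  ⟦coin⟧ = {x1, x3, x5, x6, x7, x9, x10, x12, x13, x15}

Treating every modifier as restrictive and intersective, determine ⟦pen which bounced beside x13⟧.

{x4, x11}

⟦which bounced⟧ = ⟦bounced⟧ = {x4, x5, x6, x7, x8, x10, x11, x13, x14}
⟦beside x13⟧ = {x : ⟨x, x13⟩ ∈ ⟦beside⟧} = {x1, x2, x4, x7, x10, x11, x12, x13}
⟦pen⟧ = {x1, x2, x3, x4, x5, x9, x11, x14, x15}
… ∩ ⟦which bounced⟧ = {x1, x2, x3, x4, x5, x9, x11, x14, x15} ∩ {x4, x5, x6, x7, x8, x10, x11, x13, x14} = {x4, x5, x11, x14}
… ∩ ⟦beside x13⟧ = {x4, x5, x11, x14} ∩ {x1, x2, x4, x7, x10, x11, x12, x13} = {x4, x11}
So ⟦pen which bounced beside x13⟧ = {x4, x11}.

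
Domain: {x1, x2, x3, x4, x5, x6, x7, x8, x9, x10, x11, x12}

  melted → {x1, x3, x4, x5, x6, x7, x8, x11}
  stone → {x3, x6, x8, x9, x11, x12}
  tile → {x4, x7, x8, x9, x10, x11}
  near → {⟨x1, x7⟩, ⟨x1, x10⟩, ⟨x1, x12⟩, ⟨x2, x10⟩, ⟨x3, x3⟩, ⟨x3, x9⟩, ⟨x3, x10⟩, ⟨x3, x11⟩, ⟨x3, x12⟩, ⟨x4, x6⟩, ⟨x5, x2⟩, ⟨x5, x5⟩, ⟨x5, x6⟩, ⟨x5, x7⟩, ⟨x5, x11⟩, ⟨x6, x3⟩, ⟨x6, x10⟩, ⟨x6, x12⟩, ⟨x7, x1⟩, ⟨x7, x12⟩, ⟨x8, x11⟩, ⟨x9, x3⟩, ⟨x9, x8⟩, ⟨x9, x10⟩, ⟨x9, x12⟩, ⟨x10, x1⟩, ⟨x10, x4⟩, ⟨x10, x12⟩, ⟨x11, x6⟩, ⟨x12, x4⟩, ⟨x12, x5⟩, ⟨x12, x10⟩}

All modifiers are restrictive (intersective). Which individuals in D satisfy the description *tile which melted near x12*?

⟦which melted⟧ = ⟦melted⟧ = {x1, x3, x4, x5, x6, x7, x8, x11}
⟦near x12⟧ = {x : ⟨x, x12⟩ ∈ ⟦near⟧} = {x1, x3, x6, x7, x9, x10}
⟦tile⟧ = {x4, x7, x8, x9, x10, x11}
… ∩ ⟦which melted⟧ = {x4, x7, x8, x9, x10, x11} ∩ {x1, x3, x4, x5, x6, x7, x8, x11} = {x4, x7, x8, x11}
… ∩ ⟦near x12⟧ = {x4, x7, x8, x11} ∩ {x1, x3, x6, x7, x9, x10} = {x7}
So ⟦tile which melted near x12⟧ = {x7}.

{x7}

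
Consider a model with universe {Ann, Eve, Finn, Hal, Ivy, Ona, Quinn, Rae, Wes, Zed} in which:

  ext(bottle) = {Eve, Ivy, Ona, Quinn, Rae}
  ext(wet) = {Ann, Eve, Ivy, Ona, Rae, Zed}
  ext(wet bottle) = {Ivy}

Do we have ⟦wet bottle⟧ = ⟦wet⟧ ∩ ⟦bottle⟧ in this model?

⟦wet⟧ ∩ ⟦bottle⟧ = {Ann, Eve, Ivy, Ona, Rae, Zed} ∩ {Eve, Ivy, Ona, Quinn, Rae} = {Eve, Ivy, Ona, Rae}
Observed ⟦wet bottle⟧ = {Ivy}.
These differ, so the modifier is not intersective in this model.

no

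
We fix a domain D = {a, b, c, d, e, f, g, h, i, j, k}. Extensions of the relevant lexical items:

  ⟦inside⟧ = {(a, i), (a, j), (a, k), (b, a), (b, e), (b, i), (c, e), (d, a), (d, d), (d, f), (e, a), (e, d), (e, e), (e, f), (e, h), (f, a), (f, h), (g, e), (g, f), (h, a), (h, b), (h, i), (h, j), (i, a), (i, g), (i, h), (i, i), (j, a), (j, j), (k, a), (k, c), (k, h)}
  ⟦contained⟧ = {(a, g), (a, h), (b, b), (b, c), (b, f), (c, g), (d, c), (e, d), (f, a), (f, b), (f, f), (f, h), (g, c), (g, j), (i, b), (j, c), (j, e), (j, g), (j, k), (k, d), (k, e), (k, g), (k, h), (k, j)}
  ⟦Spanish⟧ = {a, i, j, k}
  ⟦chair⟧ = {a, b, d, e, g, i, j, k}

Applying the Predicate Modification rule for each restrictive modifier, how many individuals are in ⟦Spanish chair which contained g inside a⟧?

⟦which contained g⟧ = {x : ⟨x, g⟩ ∈ ⟦contained⟧} = {a, c, j, k}
⟦inside a⟧ = {x : ⟨x, a⟩ ∈ ⟦inside⟧} = {b, d, e, f, h, i, j, k}
⟦chair⟧ = {a, b, d, e, g, i, j, k}
… ∩ ⟦which contained g⟧ = {a, b, d, e, g, i, j, k} ∩ {a, c, j, k} = {a, j, k}
… ∩ ⟦inside a⟧ = {a, j, k} ∩ {b, d, e, f, h, i, j, k} = {j, k}
… ∩ ⟦Spanish⟧ = {j, k} ∩ {a, i, j, k} = {j, k}
⟦Spanish chair which contained g inside a⟧ = {j, k}, so the cardinality is 2.

2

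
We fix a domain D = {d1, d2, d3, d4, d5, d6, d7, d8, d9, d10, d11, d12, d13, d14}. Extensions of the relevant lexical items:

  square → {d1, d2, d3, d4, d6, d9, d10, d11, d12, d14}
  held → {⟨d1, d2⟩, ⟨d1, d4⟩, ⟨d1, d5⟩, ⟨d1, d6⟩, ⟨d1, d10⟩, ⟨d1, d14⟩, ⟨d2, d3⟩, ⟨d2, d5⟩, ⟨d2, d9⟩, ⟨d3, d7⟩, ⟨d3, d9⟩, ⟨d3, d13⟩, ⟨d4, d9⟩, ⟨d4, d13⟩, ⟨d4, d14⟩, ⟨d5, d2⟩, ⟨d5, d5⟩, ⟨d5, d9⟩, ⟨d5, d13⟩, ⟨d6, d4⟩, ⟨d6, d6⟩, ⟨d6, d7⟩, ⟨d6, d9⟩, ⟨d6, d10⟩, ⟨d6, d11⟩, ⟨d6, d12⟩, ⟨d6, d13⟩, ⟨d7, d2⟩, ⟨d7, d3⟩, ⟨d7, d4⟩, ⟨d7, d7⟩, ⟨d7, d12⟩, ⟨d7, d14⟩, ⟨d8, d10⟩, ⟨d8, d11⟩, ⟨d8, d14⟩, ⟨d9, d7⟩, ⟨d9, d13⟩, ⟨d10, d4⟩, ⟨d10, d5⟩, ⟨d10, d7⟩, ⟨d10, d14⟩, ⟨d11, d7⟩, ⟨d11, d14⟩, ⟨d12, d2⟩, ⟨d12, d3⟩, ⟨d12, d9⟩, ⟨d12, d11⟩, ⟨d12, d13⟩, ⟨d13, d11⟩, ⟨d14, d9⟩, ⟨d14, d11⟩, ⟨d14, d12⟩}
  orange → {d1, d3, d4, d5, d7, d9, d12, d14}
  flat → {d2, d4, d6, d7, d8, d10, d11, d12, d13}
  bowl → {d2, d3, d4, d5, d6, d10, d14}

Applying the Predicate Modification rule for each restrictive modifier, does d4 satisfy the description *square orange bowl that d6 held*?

⟦that d6 held⟧ = {x : ⟨d6, x⟩ ∈ ⟦held⟧} = {d4, d6, d7, d9, d10, d11, d12, d13}
⟦bowl⟧ = {d2, d3, d4, d5, d6, d10, d14}
… ∩ ⟦that d6 held⟧ = {d2, d3, d4, d5, d6, d10, d14} ∩ {d4, d6, d7, d9, d10, d11, d12, d13} = {d4, d6, d10}
… ∩ ⟦square⟧ = {d4, d6, d10} ∩ {d1, d2, d3, d4, d6, d9, d10, d11, d12, d14} = {d4, d6, d10}
… ∩ ⟦orange⟧ = {d4, d6, d10} ∩ {d1, d3, d4, d5, d7, d9, d12, d14} = {d4}
⟦square orange bowl that d6 held⟧ = {d4}; d4 ∈ this set.

yes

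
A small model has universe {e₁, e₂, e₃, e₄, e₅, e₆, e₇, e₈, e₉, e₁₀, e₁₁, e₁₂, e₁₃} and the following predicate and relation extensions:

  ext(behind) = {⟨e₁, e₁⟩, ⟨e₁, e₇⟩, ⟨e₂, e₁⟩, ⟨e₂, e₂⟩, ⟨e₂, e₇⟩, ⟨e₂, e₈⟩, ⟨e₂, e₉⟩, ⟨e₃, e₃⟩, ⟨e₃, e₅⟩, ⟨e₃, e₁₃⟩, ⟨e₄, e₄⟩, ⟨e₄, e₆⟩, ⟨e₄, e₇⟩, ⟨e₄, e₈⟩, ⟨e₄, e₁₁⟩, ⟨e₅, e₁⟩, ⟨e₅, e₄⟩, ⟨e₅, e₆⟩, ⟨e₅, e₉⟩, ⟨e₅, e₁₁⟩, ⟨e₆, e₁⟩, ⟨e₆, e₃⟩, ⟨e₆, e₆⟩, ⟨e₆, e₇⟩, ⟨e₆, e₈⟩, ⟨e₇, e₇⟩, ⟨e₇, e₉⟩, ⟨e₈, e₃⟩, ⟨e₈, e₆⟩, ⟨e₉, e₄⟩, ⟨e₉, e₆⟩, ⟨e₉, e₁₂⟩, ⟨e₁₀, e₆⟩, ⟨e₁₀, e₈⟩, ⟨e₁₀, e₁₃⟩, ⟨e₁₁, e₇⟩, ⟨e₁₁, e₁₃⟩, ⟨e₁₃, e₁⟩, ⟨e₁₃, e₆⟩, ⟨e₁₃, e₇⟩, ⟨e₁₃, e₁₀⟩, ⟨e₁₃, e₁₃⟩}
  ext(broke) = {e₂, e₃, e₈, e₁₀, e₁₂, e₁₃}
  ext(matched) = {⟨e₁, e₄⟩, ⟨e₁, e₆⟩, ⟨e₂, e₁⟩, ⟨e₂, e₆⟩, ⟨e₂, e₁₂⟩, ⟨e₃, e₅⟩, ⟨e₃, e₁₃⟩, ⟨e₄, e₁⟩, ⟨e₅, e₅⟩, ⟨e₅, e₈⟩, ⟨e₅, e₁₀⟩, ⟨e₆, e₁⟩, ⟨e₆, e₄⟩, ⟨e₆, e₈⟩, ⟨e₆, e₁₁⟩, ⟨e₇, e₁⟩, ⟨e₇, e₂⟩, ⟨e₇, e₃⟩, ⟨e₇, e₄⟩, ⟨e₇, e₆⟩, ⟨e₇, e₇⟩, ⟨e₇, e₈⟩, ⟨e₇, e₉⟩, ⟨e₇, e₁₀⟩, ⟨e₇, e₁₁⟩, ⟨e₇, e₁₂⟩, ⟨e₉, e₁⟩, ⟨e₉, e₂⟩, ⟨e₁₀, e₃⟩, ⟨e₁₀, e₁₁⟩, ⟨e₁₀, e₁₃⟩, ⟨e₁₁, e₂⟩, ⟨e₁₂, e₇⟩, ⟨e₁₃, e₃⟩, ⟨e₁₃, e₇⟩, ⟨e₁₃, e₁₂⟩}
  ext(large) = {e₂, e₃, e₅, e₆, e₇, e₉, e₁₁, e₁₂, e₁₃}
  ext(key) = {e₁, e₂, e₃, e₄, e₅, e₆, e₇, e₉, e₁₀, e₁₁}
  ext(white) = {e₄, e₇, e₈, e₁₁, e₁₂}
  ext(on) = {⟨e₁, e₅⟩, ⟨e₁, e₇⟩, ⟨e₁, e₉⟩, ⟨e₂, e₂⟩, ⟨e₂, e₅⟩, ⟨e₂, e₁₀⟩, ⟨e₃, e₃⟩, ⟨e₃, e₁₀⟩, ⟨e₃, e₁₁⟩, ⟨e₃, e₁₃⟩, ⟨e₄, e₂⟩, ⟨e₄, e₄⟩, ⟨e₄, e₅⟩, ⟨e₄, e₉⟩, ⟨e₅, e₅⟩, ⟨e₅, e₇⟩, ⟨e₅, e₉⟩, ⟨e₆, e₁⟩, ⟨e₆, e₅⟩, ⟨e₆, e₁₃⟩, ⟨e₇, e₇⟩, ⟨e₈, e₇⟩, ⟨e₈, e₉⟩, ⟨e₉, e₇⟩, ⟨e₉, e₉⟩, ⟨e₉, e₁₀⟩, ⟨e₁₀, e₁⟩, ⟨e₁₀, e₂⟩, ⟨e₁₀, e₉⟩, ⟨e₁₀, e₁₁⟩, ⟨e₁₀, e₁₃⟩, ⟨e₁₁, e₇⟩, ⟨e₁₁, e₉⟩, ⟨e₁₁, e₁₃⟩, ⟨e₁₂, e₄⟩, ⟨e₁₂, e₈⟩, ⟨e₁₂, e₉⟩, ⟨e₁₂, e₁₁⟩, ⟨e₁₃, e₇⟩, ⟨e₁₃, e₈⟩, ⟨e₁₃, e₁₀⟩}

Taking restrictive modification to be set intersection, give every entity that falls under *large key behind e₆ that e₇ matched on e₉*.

{e₉}

⟦behind e₆⟧ = {x : ⟨x, e₆⟩ ∈ ⟦behind⟧} = {e₄, e₅, e₆, e₈, e₉, e₁₀, e₁₃}
⟦that e₇ matched⟧ = {x : ⟨e₇, x⟩ ∈ ⟦matched⟧} = {e₁, e₂, e₃, e₄, e₆, e₇, e₈, e₉, e₁₀, e₁₁, e₁₂}
⟦on e₉⟧ = {x : ⟨x, e₉⟩ ∈ ⟦on⟧} = {e₁, e₄, e₅, e₈, e₉, e₁₀, e₁₁, e₁₂}
⟦key⟧ = {e₁, e₂, e₃, e₄, e₅, e₆, e₇, e₉, e₁₀, e₁₁}
… ∩ ⟦behind e₆⟧ = {e₁, e₂, e₃, e₄, e₅, e₆, e₇, e₉, e₁₀, e₁₁} ∩ {e₄, e₅, e₆, e₈, e₉, e₁₀, e₁₃} = {e₄, e₅, e₆, e₉, e₁₀}
… ∩ ⟦that e₇ matched⟧ = {e₄, e₅, e₆, e₉, e₁₀} ∩ {e₁, e₂, e₃, e₄, e₆, e₇, e₈, e₉, e₁₀, e₁₁, e₁₂} = {e₄, e₆, e₉, e₁₀}
… ∩ ⟦on e₉⟧ = {e₄, e₆, e₉, e₁₀} ∩ {e₁, e₄, e₅, e₈, e₉, e₁₀, e₁₁, e₁₂} = {e₄, e₉, e₁₀}
… ∩ ⟦large⟧ = {e₄, e₉, e₁₀} ∩ {e₂, e₃, e₅, e₆, e₇, e₉, e₁₁, e₁₂, e₁₃} = {e₉}
So ⟦large key behind e₆ that e₇ matched on e₉⟧ = {e₉}.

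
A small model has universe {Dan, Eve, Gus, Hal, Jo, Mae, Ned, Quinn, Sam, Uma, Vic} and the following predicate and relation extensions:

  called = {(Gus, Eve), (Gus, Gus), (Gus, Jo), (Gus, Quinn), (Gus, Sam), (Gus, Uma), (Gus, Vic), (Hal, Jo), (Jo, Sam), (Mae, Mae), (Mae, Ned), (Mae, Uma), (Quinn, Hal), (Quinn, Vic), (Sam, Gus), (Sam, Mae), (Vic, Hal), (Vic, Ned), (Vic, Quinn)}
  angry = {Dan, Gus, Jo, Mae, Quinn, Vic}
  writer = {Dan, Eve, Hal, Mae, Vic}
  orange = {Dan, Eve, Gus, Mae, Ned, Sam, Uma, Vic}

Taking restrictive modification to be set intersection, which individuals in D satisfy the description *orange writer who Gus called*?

⟦who Gus called⟧ = {x : ⟨Gus, x⟩ ∈ ⟦called⟧} = {Eve, Gus, Jo, Quinn, Sam, Uma, Vic}
⟦writer⟧ = {Dan, Eve, Hal, Mae, Vic}
… ∩ ⟦who Gus called⟧ = {Dan, Eve, Hal, Mae, Vic} ∩ {Eve, Gus, Jo, Quinn, Sam, Uma, Vic} = {Eve, Vic}
… ∩ ⟦orange⟧ = {Eve, Vic} ∩ {Dan, Eve, Gus, Mae, Ned, Sam, Uma, Vic} = {Eve, Vic}
So ⟦orange writer who Gus called⟧ = {Eve, Vic}.

{Eve, Vic}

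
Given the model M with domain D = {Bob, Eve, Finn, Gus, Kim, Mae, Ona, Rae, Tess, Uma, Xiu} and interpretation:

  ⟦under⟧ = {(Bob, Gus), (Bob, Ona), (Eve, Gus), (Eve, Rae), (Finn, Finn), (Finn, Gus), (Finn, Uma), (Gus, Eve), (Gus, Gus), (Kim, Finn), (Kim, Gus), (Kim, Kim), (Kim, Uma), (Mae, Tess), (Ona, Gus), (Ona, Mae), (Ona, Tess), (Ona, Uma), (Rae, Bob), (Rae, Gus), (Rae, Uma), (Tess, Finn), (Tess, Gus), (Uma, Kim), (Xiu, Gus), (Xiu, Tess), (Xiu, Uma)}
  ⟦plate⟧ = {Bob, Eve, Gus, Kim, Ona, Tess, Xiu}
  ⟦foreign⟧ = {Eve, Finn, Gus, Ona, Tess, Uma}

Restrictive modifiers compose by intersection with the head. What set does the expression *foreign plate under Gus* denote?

{Eve, Gus, Ona, Tess}

⟦under Gus⟧ = {x : ⟨x, Gus⟩ ∈ ⟦under⟧} = {Bob, Eve, Finn, Gus, Kim, Ona, Rae, Tess, Xiu}
⟦plate⟧ = {Bob, Eve, Gus, Kim, Ona, Tess, Xiu}
… ∩ ⟦under Gus⟧ = {Bob, Eve, Gus, Kim, Ona, Tess, Xiu} ∩ {Bob, Eve, Finn, Gus, Kim, Ona, Rae, Tess, Xiu} = {Bob, Eve, Gus, Kim, Ona, Tess, Xiu}
… ∩ ⟦foreign⟧ = {Bob, Eve, Gus, Kim, Ona, Tess, Xiu} ∩ {Eve, Finn, Gus, Ona, Tess, Uma} = {Eve, Gus, Ona, Tess}
So ⟦foreign plate under Gus⟧ = {Eve, Gus, Ona, Tess}.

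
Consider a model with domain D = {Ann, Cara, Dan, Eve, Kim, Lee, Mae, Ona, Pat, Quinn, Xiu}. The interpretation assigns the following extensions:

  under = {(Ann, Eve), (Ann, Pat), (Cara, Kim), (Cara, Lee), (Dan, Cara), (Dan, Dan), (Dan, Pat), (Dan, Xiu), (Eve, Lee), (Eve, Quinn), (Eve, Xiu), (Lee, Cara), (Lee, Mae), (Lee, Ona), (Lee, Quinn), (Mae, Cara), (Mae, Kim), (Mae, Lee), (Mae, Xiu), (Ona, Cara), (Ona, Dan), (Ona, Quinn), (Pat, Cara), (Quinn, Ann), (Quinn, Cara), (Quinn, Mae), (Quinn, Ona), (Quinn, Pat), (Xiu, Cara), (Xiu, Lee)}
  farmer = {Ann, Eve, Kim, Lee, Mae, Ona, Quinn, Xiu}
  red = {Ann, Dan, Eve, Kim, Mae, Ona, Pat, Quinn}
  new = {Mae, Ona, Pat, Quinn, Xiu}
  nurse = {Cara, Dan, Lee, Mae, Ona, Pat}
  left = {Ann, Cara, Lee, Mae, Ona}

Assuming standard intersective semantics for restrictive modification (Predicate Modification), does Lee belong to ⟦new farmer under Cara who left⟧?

⟦under Cara⟧ = {x : ⟨x, Cara⟩ ∈ ⟦under⟧} = {Dan, Lee, Mae, Ona, Pat, Quinn, Xiu}
⟦who left⟧ = ⟦left⟧ = {Ann, Cara, Lee, Mae, Ona}
⟦farmer⟧ = {Ann, Eve, Kim, Lee, Mae, Ona, Quinn, Xiu}
… ∩ ⟦under Cara⟧ = {Ann, Eve, Kim, Lee, Mae, Ona, Quinn, Xiu} ∩ {Dan, Lee, Mae, Ona, Pat, Quinn, Xiu} = {Lee, Mae, Ona, Quinn, Xiu}
… ∩ ⟦who left⟧ = {Lee, Mae, Ona, Quinn, Xiu} ∩ {Ann, Cara, Lee, Mae, Ona} = {Lee, Mae, Ona}
… ∩ ⟦new⟧ = {Lee, Mae, Ona} ∩ {Mae, Ona, Pat, Quinn, Xiu} = {Mae, Ona}
⟦new farmer under Cara who left⟧ = {Mae, Ona}; Lee ∉ this set.

no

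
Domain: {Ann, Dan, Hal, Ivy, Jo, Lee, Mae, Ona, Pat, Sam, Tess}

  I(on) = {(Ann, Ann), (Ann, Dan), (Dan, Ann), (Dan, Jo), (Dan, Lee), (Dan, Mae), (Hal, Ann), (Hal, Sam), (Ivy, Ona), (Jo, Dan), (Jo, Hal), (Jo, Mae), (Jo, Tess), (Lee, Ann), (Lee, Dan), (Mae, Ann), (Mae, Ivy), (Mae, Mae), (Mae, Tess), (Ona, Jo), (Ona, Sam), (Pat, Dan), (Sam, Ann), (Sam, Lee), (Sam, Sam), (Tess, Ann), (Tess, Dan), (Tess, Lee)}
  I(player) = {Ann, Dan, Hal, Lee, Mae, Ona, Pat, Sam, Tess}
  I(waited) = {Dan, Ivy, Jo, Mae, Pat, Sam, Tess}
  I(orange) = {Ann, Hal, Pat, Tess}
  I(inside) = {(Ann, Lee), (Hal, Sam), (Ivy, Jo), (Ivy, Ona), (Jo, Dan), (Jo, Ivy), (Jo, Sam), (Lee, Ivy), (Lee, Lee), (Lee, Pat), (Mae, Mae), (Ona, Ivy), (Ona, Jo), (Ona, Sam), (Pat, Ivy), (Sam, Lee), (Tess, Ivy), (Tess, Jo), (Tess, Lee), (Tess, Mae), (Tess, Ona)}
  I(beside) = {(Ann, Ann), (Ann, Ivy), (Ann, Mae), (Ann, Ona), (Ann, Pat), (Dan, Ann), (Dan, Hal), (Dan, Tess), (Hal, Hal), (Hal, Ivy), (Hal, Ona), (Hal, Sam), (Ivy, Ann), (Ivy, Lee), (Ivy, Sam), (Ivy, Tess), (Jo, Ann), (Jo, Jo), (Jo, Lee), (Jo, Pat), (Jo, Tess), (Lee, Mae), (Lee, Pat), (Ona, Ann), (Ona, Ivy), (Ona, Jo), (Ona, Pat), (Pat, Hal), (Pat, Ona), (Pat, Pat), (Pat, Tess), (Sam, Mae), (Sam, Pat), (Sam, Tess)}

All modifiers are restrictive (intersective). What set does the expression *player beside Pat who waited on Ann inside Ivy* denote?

∅

⟦beside Pat⟧ = {x : ⟨x, Pat⟩ ∈ ⟦beside⟧} = {Ann, Jo, Lee, Ona, Pat, Sam}
⟦who waited⟧ = ⟦waited⟧ = {Dan, Ivy, Jo, Mae, Pat, Sam, Tess}
⟦on Ann⟧ = {x : ⟨x, Ann⟩ ∈ ⟦on⟧} = {Ann, Dan, Hal, Lee, Mae, Sam, Tess}
⟦inside Ivy⟧ = {x : ⟨x, Ivy⟩ ∈ ⟦inside⟧} = {Jo, Lee, Ona, Pat, Tess}
⟦player⟧ = {Ann, Dan, Hal, Lee, Mae, Ona, Pat, Sam, Tess}
… ∩ ⟦beside Pat⟧ = {Ann, Dan, Hal, Lee, Mae, Ona, Pat, Sam, Tess} ∩ {Ann, Jo, Lee, Ona, Pat, Sam} = {Ann, Lee, Ona, Pat, Sam}
… ∩ ⟦who waited⟧ = {Ann, Lee, Ona, Pat, Sam} ∩ {Dan, Ivy, Jo, Mae, Pat, Sam, Tess} = {Pat, Sam}
… ∩ ⟦on Ann⟧ = {Pat, Sam} ∩ {Ann, Dan, Hal, Lee, Mae, Sam, Tess} = {Sam}
… ∩ ⟦inside Ivy⟧ = {Sam} ∩ {Jo, Lee, Ona, Pat, Tess} = ∅
So ⟦player beside Pat who waited on Ann inside Ivy⟧ = ∅.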